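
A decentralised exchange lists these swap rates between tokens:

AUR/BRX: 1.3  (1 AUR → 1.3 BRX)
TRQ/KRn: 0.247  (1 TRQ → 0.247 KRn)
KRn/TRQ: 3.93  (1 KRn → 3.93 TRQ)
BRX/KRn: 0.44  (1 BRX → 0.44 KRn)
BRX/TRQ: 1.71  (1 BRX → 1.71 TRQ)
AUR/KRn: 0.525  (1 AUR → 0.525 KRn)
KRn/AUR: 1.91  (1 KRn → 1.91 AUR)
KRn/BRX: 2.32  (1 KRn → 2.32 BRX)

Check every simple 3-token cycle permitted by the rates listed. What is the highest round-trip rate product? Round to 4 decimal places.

KRn→AUR→BRX→KRn: 1.91 × 1.3 × 0.44 = 1.09252
KRn→BRX→TRQ→KRn: 2.32 × 1.71 × 0.247 = 0.97990
Maximum is KRn→AUR→BRX→KRn at 1.0925; arbitrage exists.

1.0925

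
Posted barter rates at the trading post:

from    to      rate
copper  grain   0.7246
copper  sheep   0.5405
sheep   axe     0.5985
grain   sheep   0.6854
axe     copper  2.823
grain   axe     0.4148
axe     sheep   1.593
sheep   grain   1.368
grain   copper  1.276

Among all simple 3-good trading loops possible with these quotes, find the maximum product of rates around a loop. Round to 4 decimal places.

0.9435

sheep→grain→copper→sheep: 1.368 × 1.276 × 0.5405 = 0.94348
sheep→axe→copper→sheep: 0.5985 × 2.823 × 0.5405 = 0.91321
sheep→grain→axe→sheep: 1.368 × 0.4148 × 1.593 = 0.90394
copper→grain→axe→copper: 0.7246 × 0.4148 × 2.823 = 0.84849
Maximum is sheep→grain→copper→sheep at 0.9435; no arbitrage — every cycle loses value.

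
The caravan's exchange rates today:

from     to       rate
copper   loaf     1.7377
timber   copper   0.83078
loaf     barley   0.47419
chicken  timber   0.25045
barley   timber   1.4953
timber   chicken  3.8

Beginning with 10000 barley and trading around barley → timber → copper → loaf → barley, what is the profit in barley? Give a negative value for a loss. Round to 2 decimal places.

10000 barley × 1.4953 = 14953 timber
14953 timber × 0.83078 = 12422.65334 copper
12422.65334 copper × 1.7377 = 21586.844708918 loaf
21586.844708918 loaf × 0.47419 = 10236.26589252182642 barley
Net change: 10236.26589252182642 − 10000 = 236.26589252182642 barley

236.27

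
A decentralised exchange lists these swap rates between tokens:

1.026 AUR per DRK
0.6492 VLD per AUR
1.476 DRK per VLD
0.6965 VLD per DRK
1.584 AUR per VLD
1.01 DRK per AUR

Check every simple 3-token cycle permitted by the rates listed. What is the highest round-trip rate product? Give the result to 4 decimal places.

DRK→VLD→AUR→DRK: 0.6965 × 1.584 × 1.01 = 1.11429
DRK→AUR→VLD→DRK: 1.026 × 0.6492 × 1.476 = 0.98313
Maximum is DRK→VLD→AUR→DRK at 1.1143; arbitrage exists.

1.1143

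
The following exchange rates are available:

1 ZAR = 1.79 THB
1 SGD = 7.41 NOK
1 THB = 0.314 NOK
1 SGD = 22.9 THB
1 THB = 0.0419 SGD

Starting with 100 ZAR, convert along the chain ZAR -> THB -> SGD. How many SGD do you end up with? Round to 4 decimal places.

7.5001

100 ZAR × 1.79 = 179 THB
179 THB × 0.0419 = 7.5001 SGD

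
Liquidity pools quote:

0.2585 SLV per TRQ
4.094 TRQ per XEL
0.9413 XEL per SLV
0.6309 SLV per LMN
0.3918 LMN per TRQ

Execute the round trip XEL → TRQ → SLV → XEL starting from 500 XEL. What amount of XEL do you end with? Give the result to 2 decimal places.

498.09

500 XEL × 4.094 = 2047 TRQ
2047 TRQ × 0.2585 = 529.1495 SLV
529.1495 SLV × 0.9413 = 498.08842435 XEL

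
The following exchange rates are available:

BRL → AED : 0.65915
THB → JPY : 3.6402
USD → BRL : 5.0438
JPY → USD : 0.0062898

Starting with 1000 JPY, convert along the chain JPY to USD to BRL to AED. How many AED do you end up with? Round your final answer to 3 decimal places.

1000 JPY × 0.0062898 = 6.2898 USD
6.2898 USD × 5.0438 = 31.72449324 BRL
31.72449324 BRL × 0.65915 = 20.911199719146 AED

20.911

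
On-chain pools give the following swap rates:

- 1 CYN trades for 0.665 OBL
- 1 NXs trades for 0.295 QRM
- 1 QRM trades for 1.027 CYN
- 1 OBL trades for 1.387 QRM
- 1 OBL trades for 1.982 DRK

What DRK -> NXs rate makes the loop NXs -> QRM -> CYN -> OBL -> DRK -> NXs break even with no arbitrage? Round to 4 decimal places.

Known legs of the cycle: 0.295 × 1.027 × 0.665 × 1.982 = 0.39931695895
For no arbitrage the full-cycle product must be 1, so the missing rate is 1 / 0.39931695895 ≈ 2.504276.

2.5043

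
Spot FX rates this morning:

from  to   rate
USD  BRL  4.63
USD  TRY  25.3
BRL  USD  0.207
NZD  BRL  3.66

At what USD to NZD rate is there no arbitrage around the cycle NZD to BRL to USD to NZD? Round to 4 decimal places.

1.3199

Known legs of the cycle: 3.66 × 0.207 = 0.75762
For no arbitrage the full-cycle product must be 1, so the missing rate is 1 / 0.75762 ≈ 1.319923.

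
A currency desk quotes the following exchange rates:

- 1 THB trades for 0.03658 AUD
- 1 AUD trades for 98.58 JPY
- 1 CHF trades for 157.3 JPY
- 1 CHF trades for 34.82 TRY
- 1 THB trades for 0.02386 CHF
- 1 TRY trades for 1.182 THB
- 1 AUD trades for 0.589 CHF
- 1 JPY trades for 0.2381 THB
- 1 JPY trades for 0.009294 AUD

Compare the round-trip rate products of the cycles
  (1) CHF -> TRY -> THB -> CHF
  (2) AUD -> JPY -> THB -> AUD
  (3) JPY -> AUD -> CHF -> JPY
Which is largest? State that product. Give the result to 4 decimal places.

(1) 34.82 × 1.182 × 0.02386 = 0.98201
(2) 98.58 × 0.2381 × 0.03658 = 0.85860
(3) 0.009294 × 0.589 × 157.3 = 0.86109
Highest is cycle (1) at 0.9820 (≤1, no arbitrage).

0.9820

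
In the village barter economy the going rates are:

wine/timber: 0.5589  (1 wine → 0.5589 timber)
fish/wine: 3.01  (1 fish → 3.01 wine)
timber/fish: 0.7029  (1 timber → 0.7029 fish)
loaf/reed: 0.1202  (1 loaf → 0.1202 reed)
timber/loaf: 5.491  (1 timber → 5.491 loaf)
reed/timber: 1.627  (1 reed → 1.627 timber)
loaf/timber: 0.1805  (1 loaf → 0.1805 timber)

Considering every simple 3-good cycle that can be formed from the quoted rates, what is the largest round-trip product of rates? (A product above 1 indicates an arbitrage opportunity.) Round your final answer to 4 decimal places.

fish→wine→timber→fish: 3.01 × 0.5589 × 0.7029 = 1.18248
loaf→reed→timber→loaf: 0.1202 × 1.627 × 5.491 = 1.07385
Maximum is fish→wine→timber→fish at 1.1825; arbitrage exists.

1.1825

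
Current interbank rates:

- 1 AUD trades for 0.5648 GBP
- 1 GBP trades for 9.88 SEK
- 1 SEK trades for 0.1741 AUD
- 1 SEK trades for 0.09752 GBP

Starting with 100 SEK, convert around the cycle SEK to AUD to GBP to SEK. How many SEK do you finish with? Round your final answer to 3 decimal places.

100 SEK × 0.1741 = 17.41 AUD
17.41 AUD × 0.5648 = 9.833168 GBP
9.833168 GBP × 9.88 = 97.15169984 SEK

97.152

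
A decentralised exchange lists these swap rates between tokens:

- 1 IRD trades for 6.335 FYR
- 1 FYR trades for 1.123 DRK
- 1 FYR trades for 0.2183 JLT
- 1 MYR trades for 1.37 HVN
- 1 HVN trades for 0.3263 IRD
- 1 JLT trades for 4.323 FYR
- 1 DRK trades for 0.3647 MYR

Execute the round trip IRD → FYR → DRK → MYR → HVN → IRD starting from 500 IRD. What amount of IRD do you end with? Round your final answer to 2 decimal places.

500 IRD × 6.335 = 3167.5 FYR
3167.5 FYR × 1.123 = 3557.1025 DRK
3557.1025 DRK × 0.3647 = 1297.27528175 MYR
1297.27528175 MYR × 1.37 = 1777.2671359975 HVN
1777.2671359975 HVN × 0.3263 = 579.92226647598425 IRD

579.92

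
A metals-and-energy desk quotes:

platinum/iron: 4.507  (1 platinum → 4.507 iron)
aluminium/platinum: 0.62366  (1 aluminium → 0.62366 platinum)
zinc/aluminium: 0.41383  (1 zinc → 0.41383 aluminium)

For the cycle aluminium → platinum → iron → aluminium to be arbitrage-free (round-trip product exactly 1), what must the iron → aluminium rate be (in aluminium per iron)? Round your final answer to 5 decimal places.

Known legs of the cycle: 0.62366 × 4.507 = 2.81083562
For no arbitrage the full-cycle product must be 1, so the missing rate is 1 / 2.81083562 ≈ 0.3557661.

0.35577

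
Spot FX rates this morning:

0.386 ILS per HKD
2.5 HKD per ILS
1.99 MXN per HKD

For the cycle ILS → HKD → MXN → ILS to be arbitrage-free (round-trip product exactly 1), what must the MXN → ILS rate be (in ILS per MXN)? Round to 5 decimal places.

Known legs of the cycle: 2.5 × 1.99 = 4.975
For no arbitrage the full-cycle product must be 1, so the missing rate is 1 / 4.975 ≈ 0.2010050.

0.20101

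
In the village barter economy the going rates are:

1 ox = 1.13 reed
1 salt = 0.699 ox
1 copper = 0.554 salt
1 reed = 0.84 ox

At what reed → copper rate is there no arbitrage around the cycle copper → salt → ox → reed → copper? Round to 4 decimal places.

Known legs of the cycle: 0.554 × 0.699 × 1.13 = 0.43758798
For no arbitrage the full-cycle product must be 1, so the missing rate is 1 / 0.43758798 ≈ 2.285255.

2.2853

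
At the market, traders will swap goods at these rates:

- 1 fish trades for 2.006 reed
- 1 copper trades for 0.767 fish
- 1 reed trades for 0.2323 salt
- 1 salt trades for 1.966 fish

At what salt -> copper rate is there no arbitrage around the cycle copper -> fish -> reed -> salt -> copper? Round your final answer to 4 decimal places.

2.7979

Known legs of the cycle: 0.767 × 2.006 × 0.2323 = 0.3574172446
For no arbitrage the full-cycle product must be 1, so the missing rate is 1 / 0.3574172446 ≈ 2.797850.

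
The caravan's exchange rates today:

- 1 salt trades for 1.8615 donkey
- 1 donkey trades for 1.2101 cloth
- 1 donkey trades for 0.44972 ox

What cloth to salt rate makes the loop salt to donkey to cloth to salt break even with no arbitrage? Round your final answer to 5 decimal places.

Known legs of the cycle: 1.8615 × 1.2101 = 2.25260115
For no arbitrage the full-cycle product must be 1, so the missing rate is 1 / 2.25260115 ≈ 0.4439312.

0.44393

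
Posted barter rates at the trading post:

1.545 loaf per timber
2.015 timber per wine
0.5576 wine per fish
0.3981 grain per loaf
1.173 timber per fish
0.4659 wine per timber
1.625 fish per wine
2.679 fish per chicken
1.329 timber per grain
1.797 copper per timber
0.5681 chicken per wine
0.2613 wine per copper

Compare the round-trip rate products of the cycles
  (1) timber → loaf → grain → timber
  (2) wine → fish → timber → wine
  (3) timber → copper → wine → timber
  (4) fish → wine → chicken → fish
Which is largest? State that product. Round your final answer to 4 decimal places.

(1) 1.545 × 0.3981 × 1.329 = 0.81742
(2) 1.625 × 1.173 × 0.4659 = 0.88806
(3) 1.797 × 0.2613 × 2.015 = 0.94616
(4) 0.5576 × 0.5681 × 2.679 = 0.84863
Highest is cycle (3) at 0.9462 (≤1, no arbitrage).

0.9462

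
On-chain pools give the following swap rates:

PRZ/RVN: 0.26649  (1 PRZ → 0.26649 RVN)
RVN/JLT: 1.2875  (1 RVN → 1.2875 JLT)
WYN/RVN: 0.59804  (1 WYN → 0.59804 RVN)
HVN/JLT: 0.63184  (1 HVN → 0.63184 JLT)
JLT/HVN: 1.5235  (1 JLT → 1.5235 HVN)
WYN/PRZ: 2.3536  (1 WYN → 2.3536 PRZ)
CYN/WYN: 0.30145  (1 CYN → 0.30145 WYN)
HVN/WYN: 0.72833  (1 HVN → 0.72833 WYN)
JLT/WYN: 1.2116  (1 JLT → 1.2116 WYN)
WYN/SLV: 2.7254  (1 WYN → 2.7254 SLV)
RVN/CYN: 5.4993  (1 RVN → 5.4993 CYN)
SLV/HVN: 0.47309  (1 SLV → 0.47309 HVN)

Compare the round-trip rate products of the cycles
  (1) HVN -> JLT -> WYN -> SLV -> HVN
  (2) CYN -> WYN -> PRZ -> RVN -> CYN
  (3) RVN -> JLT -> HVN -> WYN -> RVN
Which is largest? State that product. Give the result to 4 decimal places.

(1) 0.63184 × 1.2116 × 2.7254 × 0.47309 = 0.98705
(2) 0.30145 × 2.3536 × 0.26649 × 5.4993 = 1.03977
(3) 1.2875 × 1.5235 × 0.72833 × 0.59804 = 0.85437
Highest is cycle (2) at 1.0398 (>1, arbitrage).

1.0398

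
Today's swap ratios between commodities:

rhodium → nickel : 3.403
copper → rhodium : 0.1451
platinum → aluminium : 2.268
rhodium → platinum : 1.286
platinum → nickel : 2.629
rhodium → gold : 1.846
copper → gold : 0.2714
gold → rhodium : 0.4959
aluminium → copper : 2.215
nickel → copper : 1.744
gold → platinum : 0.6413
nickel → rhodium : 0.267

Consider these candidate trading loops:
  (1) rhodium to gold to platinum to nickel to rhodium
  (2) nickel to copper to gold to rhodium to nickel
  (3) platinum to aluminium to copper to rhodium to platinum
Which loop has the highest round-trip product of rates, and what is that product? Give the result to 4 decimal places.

(1) 1.846 × 0.6413 × 2.629 × 0.267 = 0.83099
(2) 1.744 × 0.2714 × 0.4959 × 3.403 = 0.79875
(3) 2.268 × 2.215 × 0.1451 × 1.286 = 0.93740
Highest is cycle (3) at 0.9374 (≤1, no arbitrage).

0.9374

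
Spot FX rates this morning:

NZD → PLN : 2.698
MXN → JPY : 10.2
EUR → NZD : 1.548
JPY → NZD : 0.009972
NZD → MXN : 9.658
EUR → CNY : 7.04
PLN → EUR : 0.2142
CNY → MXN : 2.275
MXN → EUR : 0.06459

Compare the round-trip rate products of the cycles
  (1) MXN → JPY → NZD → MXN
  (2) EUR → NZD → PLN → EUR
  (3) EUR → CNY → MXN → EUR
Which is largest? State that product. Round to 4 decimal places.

(1) 10.2 × 0.009972 × 9.658 = 0.98236
(2) 1.548 × 2.698 × 0.2142 = 0.89461
(3) 7.04 × 2.275 × 0.06459 = 1.03447
Highest is cycle (3) at 1.0345 (>1, arbitrage).

1.0345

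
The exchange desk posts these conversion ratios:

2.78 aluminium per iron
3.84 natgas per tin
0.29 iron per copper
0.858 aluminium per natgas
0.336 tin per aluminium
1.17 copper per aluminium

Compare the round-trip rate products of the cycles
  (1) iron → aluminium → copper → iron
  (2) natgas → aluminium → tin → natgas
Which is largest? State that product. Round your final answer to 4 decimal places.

(1) 2.78 × 1.17 × 0.29 = 0.94325
(2) 0.858 × 0.336 × 3.84 = 1.10703
Highest is cycle (2) at 1.1070 (>1, arbitrage).

1.1070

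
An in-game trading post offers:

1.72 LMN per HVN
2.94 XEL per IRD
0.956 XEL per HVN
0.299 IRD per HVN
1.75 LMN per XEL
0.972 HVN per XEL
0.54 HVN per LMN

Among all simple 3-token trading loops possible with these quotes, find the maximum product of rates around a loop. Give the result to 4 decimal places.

HVN→XEL→LMN→HVN: 0.956 × 1.75 × 0.54 = 0.90342
IRD→XEL→HVN→IRD: 2.94 × 0.972 × 0.299 = 0.85445
Maximum is HVN→XEL→LMN→HVN at 0.9034; no arbitrage — every cycle loses value.

0.9034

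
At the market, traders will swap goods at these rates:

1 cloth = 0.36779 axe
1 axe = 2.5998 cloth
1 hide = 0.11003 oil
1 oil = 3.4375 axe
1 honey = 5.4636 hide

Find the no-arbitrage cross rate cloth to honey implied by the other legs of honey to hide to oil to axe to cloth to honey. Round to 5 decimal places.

Known legs of the cycle: 5.4636 × 0.11003 × 3.4375 × 2.5998 = 5.37245338031325
For no arbitrage the full-cycle product must be 1, so the missing rate is 1 / 5.37245338031325 ≈ 0.1861347.

0.18613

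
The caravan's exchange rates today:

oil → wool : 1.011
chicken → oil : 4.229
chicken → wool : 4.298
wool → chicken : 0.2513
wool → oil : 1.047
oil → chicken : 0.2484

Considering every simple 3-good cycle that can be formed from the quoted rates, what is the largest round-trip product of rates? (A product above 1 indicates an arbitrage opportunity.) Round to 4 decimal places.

1.1178

oil→chicken→wool→oil: 0.2484 × 4.298 × 1.047 = 1.11780
oil→wool→chicken→oil: 1.011 × 0.2513 × 4.229 = 1.07444
Maximum is oil→chicken→wool→oil at 1.1178; arbitrage exists.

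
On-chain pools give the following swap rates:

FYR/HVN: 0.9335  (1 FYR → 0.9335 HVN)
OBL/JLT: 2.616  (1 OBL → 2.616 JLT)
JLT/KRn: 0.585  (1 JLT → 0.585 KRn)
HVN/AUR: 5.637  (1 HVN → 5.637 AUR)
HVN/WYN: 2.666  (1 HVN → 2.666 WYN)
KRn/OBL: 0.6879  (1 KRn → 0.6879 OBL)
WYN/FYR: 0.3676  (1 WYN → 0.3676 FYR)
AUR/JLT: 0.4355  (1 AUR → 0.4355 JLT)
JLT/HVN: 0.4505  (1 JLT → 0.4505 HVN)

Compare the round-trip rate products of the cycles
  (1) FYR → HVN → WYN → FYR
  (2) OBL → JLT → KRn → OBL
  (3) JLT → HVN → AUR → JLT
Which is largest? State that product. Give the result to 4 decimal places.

1.1059

(1) 0.9335 × 2.666 × 0.3676 = 0.91485
(2) 2.616 × 0.585 × 0.6879 = 1.05273
(3) 0.4505 × 5.637 × 0.4355 = 1.10594
Highest is cycle (3) at 1.1059 (>1, arbitrage).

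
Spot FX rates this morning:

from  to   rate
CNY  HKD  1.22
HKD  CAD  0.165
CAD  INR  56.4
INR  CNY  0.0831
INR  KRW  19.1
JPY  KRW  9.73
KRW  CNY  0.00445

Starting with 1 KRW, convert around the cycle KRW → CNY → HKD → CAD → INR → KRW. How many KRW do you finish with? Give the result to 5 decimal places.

1 KRW × 0.00445 = 0.00445 CNY
0.00445 CNY × 1.22 = 0.005429 HKD
0.005429 HKD × 0.165 = 0.000895785 CAD
0.000895785 CAD × 56.4 = 0.050522274 INR
0.050522274 INR × 19.1 = 0.9649754334 KRW

0.96498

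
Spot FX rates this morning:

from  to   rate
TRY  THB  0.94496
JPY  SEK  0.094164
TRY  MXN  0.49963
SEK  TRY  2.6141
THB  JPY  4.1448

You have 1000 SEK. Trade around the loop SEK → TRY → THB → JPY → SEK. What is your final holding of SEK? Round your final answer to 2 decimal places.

1000 SEK × 2.6141 = 2614.1 TRY
2614.1 TRY × 0.94496 = 2470.219936 THB
2470.219936 THB × 4.1448 = 10238.5675907328 JPY
10238.5675907328 JPY × 0.094164 = 964.1044786137633792 SEK

964.10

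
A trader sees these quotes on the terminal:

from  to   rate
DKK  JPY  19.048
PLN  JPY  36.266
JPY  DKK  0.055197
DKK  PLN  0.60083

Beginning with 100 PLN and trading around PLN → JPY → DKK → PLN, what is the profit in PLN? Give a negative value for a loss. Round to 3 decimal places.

100 PLN × 36.266 = 3626.6 JPY
3626.6 JPY × 0.055197 = 200.1774402 DKK
200.1774402 DKK × 0.60083 = 120.272611395366 PLN
Net change: 120.272611395366 − 100 = 20.272611395366 PLN

20.273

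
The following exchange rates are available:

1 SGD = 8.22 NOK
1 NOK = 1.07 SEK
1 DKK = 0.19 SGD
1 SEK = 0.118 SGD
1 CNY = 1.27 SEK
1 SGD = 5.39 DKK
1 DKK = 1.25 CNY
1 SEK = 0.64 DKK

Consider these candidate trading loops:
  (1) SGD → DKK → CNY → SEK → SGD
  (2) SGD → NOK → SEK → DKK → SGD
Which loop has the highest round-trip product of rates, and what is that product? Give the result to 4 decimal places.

1.0695

(1) 5.39 × 1.25 × 1.27 × 0.118 = 1.00968
(2) 8.22 × 1.07 × 0.64 × 0.19 = 1.06952
Highest is cycle (2) at 1.0695 (>1, arbitrage).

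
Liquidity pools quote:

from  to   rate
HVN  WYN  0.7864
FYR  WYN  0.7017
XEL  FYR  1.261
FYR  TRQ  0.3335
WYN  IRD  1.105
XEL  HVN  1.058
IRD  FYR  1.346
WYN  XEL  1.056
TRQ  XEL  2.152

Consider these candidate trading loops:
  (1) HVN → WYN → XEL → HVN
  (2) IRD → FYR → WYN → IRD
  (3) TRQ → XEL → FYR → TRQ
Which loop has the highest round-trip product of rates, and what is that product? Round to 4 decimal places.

(1) 0.7864 × 1.056 × 1.058 = 0.87860
(2) 1.346 × 0.7017 × 1.105 = 1.04366
(3) 2.152 × 1.261 × 0.3335 = 0.90501
Highest is cycle (2) at 1.0437 (>1, arbitrage).

1.0437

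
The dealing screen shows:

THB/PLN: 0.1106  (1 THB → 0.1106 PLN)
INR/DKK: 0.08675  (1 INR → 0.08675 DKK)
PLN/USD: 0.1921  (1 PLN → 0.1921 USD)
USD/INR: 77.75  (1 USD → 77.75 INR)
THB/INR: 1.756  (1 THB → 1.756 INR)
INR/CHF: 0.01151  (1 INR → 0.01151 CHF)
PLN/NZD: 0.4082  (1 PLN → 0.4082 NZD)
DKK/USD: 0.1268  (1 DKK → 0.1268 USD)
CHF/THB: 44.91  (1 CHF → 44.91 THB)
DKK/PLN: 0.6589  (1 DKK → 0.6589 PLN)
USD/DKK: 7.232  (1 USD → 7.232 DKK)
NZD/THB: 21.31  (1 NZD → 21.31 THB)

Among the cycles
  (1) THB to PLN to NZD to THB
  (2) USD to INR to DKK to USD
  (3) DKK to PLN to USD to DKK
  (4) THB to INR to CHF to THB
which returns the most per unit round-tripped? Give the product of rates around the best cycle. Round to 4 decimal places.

0.9621

(1) 0.1106 × 0.4082 × 21.31 = 0.96208
(2) 77.75 × 0.08675 × 0.1268 = 0.85524
(3) 0.6589 × 0.1921 × 7.232 = 0.91539
(4) 1.756 × 0.01151 × 44.91 = 0.90770
Highest is cycle (1) at 0.9621 (≤1, no arbitrage).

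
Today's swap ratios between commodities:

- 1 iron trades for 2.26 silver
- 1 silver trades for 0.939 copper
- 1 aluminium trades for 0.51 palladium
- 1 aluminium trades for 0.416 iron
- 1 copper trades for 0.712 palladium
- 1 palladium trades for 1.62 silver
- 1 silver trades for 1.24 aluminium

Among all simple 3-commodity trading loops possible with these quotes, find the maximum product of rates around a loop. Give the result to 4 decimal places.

1.1658

iron→silver→aluminium→iron: 2.26 × 1.24 × 0.416 = 1.16580
palladium→silver→copper→palladium: 1.62 × 0.939 × 0.712 = 1.08308
palladium→silver→aluminium→palladium: 1.62 × 1.24 × 0.51 = 1.02449
Maximum is iron→silver→aluminium→iron at 1.1658; arbitrage exists.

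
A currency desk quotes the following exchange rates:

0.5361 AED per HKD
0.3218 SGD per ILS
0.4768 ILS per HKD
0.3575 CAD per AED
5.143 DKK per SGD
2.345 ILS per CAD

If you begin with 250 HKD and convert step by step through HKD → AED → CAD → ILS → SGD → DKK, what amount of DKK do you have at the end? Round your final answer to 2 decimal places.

185.95

250 HKD × 0.5361 = 134.025 AED
134.025 AED × 0.3575 = 47.9139375 CAD
47.9139375 CAD × 2.345 = 112.3581834375 ILS
112.3581834375 ILS × 0.3218 = 36.1568634301875 SGD
36.1568634301875 SGD × 5.143 = 185.9547486214543125 DKK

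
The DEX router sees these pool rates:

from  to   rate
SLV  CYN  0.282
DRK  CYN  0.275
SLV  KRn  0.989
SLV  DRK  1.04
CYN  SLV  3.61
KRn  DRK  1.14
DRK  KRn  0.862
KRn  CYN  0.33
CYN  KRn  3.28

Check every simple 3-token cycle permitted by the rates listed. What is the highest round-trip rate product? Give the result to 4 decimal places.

KRn→CYN→SLV→KRn: 0.33 × 3.61 × 0.989 = 1.17820
DRK→CYN→SLV→DRK: 0.275 × 3.61 × 1.04 = 1.03246
KRn→DRK→CYN→KRn: 1.14 × 0.275 × 3.28 = 1.02828
Maximum is KRn→CYN→SLV→KRn at 1.1782; arbitrage exists.

1.1782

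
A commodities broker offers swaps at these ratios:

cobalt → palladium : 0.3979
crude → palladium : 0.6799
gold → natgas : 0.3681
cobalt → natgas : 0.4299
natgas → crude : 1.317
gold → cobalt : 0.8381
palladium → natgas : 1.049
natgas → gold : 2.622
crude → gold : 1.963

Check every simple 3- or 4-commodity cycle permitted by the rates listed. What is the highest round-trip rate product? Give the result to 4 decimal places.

crude→gold→natgas→crude: 1.963 × 0.3681 × 1.317 = 0.95164
gold→cobalt→natgas→gold: 0.8381 × 0.4299 × 2.622 = 0.94470
crude→palladium→natgas→crude: 0.6799 × 1.049 × 1.317 = 0.93930
crude→gold→cobalt→natgas→crude: 1.963 × 0.8381 × 0.4299 × 1.317 = 0.93147
palladium→natgas→gold→cobalt→palladium: 1.049 × 2.622 × 0.8381 × 0.3979 = 0.91723
Maximum is crude→gold→natgas→crude at 0.9516; no arbitrage — every cycle loses value.

0.9516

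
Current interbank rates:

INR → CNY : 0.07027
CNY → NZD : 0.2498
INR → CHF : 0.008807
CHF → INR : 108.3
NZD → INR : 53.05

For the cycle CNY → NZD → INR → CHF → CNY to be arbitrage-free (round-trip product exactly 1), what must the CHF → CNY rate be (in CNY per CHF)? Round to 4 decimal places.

Known legs of the cycle: 0.2498 × 53.05 × 0.008807 = 0.11670939523
For no arbitrage the full-cycle product must be 1, so the missing rate is 1 / 0.11670939523 ≈ 8.568290.

8.5683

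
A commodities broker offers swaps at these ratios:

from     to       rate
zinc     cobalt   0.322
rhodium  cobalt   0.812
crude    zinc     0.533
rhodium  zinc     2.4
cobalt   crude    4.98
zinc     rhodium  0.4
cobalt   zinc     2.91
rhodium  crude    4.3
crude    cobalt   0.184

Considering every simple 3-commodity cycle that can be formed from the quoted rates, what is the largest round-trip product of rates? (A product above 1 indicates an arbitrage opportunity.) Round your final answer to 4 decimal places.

cobalt→zinc→rhodium→cobalt: 2.91 × 0.4 × 0.812 = 0.94517
crude→zinc→rhodium→crude: 0.533 × 0.4 × 4.3 = 0.91676
cobalt→crude→zinc→cobalt: 4.98 × 0.533 × 0.322 = 0.85470
Maximum is cobalt→zinc→rhodium→cobalt at 0.9452; no arbitrage — every cycle loses value.

0.9452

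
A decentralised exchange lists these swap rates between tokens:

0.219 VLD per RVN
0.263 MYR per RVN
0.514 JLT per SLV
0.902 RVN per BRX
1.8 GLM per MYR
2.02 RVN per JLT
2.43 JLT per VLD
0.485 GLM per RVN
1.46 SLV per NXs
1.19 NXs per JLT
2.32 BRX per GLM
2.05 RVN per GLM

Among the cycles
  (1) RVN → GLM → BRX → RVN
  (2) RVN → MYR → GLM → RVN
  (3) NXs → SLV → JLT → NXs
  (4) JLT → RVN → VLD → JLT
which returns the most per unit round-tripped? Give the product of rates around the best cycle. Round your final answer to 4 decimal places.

(1) 0.485 × 2.32 × 0.902 = 1.01493
(2) 0.263 × 1.8 × 2.05 = 0.97047
(3) 1.46 × 0.514 × 1.19 = 0.89302
(4) 2.02 × 0.219 × 2.43 = 1.07498
Highest is cycle (4) at 1.0750 (>1, arbitrage).

1.0750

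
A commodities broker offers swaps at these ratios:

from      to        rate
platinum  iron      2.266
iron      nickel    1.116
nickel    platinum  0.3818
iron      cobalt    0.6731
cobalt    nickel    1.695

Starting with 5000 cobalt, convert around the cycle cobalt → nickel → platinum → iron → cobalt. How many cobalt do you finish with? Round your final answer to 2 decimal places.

4935.32

5000 cobalt × 1.695 = 8475 nickel
8475 nickel × 0.3818 = 3235.755 platinum
3235.755 platinum × 2.266 = 7332.22083 iron
7332.22083 iron × 0.6731 = 4935.317840673 cobalt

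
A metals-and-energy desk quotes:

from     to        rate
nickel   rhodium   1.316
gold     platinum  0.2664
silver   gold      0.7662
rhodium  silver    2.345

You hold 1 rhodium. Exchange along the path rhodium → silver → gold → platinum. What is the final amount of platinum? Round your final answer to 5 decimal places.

0.47865

1 rhodium × 2.345 = 2.345 silver
2.345 silver × 0.7662 = 1.796739 gold
1.796739 gold × 0.2664 = 0.4786512696 platinum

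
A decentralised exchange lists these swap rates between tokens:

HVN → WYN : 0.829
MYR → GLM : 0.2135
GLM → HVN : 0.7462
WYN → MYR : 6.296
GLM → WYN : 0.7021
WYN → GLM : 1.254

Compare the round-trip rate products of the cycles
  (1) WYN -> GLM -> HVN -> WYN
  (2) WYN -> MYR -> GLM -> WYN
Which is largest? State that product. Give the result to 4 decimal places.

(1) 1.254 × 0.7462 × 0.829 = 0.77572
(2) 6.296 × 0.2135 × 0.7021 = 0.94376
Highest is cycle (2) at 0.9438 (≤1, no arbitrage).

0.9438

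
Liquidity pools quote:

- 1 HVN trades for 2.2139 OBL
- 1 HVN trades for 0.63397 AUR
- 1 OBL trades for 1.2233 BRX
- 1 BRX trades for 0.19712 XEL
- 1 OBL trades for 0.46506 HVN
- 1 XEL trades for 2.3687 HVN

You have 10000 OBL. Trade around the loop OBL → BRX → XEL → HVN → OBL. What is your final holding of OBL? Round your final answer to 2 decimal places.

12645.38

10000 OBL × 1.2233 = 12233 BRX
12233 BRX × 0.19712 = 2411.36896 XEL
2411.36896 XEL × 2.3687 = 5711.809655552 HVN
5711.809655552 HVN × 2.2139 = 12645.3753964265728 OBL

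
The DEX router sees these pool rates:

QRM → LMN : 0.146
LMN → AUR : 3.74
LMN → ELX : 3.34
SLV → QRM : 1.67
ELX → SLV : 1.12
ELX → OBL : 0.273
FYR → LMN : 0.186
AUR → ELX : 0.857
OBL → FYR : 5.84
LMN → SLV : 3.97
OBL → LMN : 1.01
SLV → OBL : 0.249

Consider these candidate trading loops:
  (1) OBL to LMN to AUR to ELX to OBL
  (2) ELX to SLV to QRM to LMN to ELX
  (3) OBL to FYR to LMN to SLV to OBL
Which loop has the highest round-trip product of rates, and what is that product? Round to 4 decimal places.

1.0738

(1) 1.01 × 3.74 × 0.857 × 0.273 = 0.88376
(2) 1.12 × 1.67 × 0.146 × 3.34 = 0.91208
(3) 5.84 × 0.186 × 3.97 × 0.249 = 1.07378
Highest is cycle (3) at 1.0738 (>1, arbitrage).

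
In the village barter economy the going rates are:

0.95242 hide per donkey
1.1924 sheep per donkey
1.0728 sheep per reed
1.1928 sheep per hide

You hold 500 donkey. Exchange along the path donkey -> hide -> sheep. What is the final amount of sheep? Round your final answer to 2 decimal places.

568.02

500 donkey × 0.95242 = 476.21 hide
476.21 hide × 1.1928 = 568.023288 sheep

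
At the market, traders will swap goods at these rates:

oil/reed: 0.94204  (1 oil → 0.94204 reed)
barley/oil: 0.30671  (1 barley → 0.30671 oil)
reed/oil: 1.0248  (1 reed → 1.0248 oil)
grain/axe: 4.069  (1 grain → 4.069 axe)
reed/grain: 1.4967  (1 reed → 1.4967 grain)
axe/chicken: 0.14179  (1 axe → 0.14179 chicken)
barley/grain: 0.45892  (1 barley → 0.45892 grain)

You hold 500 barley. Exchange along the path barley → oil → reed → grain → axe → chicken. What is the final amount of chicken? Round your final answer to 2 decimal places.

124.75

500 barley × 0.30671 = 153.355 oil
153.355 oil × 0.94204 = 144.4665442 reed
144.4665442 reed × 1.4967 = 216.22307670414 grain
216.22307670414 grain × 4.069 = 879.81169910914566 axe
879.81169910914566 axe × 0.14179 = 124.7485008166857631314 chicken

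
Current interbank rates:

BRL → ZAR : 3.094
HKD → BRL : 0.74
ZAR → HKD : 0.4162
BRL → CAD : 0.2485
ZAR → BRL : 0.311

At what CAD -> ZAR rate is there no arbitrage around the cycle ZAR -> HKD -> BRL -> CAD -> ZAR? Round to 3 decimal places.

13.066

Known legs of the cycle: 0.4162 × 0.74 × 0.2485 = 0.076535018
For no arbitrage the full-cycle product must be 1, so the missing rate is 1 / 0.076535018 ≈ 13.06591.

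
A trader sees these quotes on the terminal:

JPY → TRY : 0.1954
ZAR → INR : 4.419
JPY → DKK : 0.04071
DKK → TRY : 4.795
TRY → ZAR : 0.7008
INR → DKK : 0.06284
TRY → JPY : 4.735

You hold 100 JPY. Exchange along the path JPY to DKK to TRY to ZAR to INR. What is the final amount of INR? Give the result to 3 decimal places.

60.452

100 JPY × 0.04071 = 4.071 DKK
4.071 DKK × 4.795 = 19.520445 TRY
19.520445 TRY × 0.7008 = 13.679927856 ZAR
13.679927856 ZAR × 4.419 = 60.451601195664 INR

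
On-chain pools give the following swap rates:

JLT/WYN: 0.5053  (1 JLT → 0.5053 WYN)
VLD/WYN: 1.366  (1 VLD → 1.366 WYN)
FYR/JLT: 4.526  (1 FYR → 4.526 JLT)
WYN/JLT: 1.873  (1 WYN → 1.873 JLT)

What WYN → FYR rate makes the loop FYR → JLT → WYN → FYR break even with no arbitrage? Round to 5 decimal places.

0.43726

Known legs of the cycle: 4.526 × 0.5053 = 2.2869878
For no arbitrage the full-cycle product must be 1, so the missing rate is 1 / 2.2869878 ≈ 0.4372564.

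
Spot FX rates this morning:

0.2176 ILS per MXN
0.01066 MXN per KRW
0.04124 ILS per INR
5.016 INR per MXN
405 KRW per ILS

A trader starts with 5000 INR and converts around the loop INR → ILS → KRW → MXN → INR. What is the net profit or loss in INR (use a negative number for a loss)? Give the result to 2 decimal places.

-534.62

5000 INR × 0.04124 = 206.2 ILS
206.2 ILS × 405 = 83511 KRW
83511 KRW × 0.01066 = 890.22726 MXN
890.22726 MXN × 5.016 = 4465.37993616 INR
Net change: 4465.37993616 − 5000 = -534.62006384 INR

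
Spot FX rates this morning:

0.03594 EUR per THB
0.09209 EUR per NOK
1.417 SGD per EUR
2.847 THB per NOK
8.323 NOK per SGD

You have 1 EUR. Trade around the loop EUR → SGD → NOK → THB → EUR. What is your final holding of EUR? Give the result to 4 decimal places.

1.2067

1 EUR × 1.417 = 1.417 SGD
1.417 SGD × 8.323 = 11.793691 NOK
11.793691 NOK × 2.847 = 33.576638277 THB
33.576638277 THB × 0.03594 = 1.20674437967538 EUR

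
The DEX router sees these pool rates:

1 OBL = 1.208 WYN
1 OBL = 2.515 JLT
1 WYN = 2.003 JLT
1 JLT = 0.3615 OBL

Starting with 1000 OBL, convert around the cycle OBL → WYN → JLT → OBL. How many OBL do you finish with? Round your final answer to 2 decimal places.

874.69

1000 OBL × 1.208 = 1208 WYN
1208 WYN × 2.003 = 2419.624 JLT
2419.624 JLT × 0.3615 = 874.694076 OBL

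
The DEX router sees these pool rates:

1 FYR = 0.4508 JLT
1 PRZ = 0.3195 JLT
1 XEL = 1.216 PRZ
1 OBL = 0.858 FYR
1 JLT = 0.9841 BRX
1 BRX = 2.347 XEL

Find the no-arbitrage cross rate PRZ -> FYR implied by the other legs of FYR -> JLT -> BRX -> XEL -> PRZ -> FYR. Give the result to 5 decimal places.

0.78982

Known legs of the cycle: 0.4508 × 0.9841 × 2.347 × 1.216 = 1.26610523277056
For no arbitrage the full-cycle product must be 1, so the missing rate is 1 / 1.26610523277056 ≈ 0.7898238.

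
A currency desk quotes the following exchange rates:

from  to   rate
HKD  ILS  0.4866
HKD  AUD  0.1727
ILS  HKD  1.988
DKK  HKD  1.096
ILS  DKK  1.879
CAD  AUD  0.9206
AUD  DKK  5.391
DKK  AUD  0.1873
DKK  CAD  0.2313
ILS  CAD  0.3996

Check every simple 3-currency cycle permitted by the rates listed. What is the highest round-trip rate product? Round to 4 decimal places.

1.1479

DKK→CAD→AUD→DKK: 0.2313 × 0.9206 × 5.391 = 1.14793
DKK→HKD→AUD→DKK: 1.096 × 0.1727 × 5.391 = 1.02040
DKK→HKD→ILS→DKK: 1.096 × 0.4866 × 1.879 = 1.00210
Maximum is DKK→CAD→AUD→DKK at 1.1479; arbitrage exists.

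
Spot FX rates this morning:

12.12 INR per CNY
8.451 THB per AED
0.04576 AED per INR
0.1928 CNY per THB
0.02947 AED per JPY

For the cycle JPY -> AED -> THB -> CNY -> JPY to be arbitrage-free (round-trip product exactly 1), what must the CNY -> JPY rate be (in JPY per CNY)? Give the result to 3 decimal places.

Known legs of the cycle: 0.02947 × 8.451 × 0.1928 = 0.048017027016
For no arbitrage the full-cycle product must be 1, so the missing rate is 1 / 0.048017027016 ≈ 20.82595.

20.826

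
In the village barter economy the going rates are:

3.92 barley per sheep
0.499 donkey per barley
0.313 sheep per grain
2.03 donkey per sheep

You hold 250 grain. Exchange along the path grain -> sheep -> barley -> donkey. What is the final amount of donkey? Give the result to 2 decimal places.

153.06

250 grain × 0.313 = 78.25 sheep
78.25 sheep × 3.92 = 306.74 barley
306.74 barley × 0.499 = 153.06326 donkey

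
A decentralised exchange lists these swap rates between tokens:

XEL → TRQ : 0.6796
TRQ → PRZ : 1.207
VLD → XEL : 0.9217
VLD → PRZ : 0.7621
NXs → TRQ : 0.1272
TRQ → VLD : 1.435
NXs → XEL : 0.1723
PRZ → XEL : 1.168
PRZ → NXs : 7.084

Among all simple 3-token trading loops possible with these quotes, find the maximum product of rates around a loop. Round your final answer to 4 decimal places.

1.0876

PRZ→NXs→TRQ→PRZ: 7.084 × 0.1272 × 1.207 = 1.08761
XEL→TRQ→PRZ→XEL: 0.6796 × 1.207 × 1.168 = 0.95808
XEL→TRQ→VLD→XEL: 0.6796 × 1.435 × 0.9217 = 0.89887
Maximum is PRZ→NXs→TRQ→PRZ at 1.0876; arbitrage exists.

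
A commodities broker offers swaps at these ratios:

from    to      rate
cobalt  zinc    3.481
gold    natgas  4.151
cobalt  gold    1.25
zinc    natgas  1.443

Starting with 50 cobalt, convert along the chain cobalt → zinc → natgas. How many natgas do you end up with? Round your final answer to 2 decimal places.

251.15

50 cobalt × 3.481 = 174.05 zinc
174.05 zinc × 1.443 = 251.15415 natgas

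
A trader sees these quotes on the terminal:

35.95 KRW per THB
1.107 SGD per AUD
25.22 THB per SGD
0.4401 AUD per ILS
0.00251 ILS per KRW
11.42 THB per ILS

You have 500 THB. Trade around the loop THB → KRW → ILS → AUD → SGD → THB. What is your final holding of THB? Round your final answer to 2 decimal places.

554.35

500 THB × 35.95 = 17975 KRW
17975 KRW × 0.00251 = 45.11725 ILS
45.11725 ILS × 0.4401 = 19.856101725 AUD
19.856101725 AUD × 1.107 = 21.980704609575 SGD
21.980704609575 SGD × 25.22 = 554.3533702534815 THB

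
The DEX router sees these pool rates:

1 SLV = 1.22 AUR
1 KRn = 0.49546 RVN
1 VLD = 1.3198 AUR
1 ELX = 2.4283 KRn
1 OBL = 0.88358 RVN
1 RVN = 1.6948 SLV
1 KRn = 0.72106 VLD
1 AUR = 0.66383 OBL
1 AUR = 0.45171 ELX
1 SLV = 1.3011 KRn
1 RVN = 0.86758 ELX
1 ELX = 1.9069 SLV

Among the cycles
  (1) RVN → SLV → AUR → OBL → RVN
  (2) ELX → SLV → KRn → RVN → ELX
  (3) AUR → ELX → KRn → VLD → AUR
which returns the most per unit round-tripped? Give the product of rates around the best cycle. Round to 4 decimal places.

(1) 1.6948 × 1.22 × 0.66383 × 0.88358 = 1.21278
(2) 1.9069 × 1.3011 × 0.49546 × 0.86758 = 1.06649
(3) 0.45171 × 2.4283 × 0.72106 × 1.3198 = 1.04386
Highest is cycle (1) at 1.2128 (>1, arbitrage).

1.2128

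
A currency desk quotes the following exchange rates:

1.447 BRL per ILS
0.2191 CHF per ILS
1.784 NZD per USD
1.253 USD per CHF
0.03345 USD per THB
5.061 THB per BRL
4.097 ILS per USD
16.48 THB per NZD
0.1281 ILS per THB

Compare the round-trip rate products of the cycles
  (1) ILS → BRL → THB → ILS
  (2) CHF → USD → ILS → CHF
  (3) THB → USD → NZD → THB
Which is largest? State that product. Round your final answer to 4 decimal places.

1.1248

(1) 1.447 × 5.061 × 0.1281 = 0.93811
(2) 1.253 × 4.097 × 0.2191 = 1.12476
(3) 0.03345 × 1.784 × 16.48 = 0.98344
Highest is cycle (2) at 1.1248 (>1, arbitrage).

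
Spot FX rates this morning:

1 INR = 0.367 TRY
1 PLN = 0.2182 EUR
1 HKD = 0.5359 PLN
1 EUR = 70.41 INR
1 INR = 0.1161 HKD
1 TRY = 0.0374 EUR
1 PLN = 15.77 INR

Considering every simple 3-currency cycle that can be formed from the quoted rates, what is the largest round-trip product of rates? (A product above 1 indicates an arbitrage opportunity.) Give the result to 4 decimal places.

INR→HKD→PLN→INR: 0.1161 × 0.5359 × 15.77 = 0.98118
TRY→EUR→INR→TRY: 0.0374 × 70.41 × 0.367 = 0.96643
Maximum is INR→HKD→PLN→INR at 0.9812; no arbitrage — every cycle loses value.

0.9812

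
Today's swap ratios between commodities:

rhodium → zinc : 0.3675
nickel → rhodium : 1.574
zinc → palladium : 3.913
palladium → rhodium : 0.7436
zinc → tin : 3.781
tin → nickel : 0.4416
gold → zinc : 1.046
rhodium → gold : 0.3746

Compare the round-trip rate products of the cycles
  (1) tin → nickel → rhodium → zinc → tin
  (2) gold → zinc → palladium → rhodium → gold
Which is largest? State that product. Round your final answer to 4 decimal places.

1.1401

(1) 0.4416 × 1.574 × 0.3675 × 3.781 = 0.96582
(2) 1.046 × 3.913 × 0.7436 × 0.3746 = 1.14012
Highest is cycle (2) at 1.1401 (>1, arbitrage).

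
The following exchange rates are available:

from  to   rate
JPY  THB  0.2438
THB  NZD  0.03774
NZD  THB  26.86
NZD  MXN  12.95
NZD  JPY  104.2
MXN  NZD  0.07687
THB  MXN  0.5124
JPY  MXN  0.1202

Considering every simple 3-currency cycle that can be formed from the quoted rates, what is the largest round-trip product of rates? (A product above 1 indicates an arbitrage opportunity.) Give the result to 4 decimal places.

NZD→THB→MXN→NZD: 26.86 × 0.5124 × 0.07687 = 1.05797
JPY→MXN→NZD→JPY: 0.1202 × 0.07687 × 104.2 = 0.96278
JPY→THB→NZD→JPY: 0.2438 × 0.03774 × 104.2 = 0.95875
Maximum is NZD→THB→MXN→NZD at 1.0580; arbitrage exists.

1.0580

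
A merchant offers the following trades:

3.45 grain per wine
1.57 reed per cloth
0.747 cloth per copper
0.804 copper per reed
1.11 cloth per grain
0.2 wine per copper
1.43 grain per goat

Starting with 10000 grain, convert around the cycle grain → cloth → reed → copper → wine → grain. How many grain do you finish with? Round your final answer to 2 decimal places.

10000 grain × 1.11 = 11100 cloth
11100 cloth × 1.57 = 17427 reed
17427 reed × 0.804 = 14011.308 copper
14011.308 copper × 0.2 = 2802.2616 wine
2802.2616 wine × 3.45 = 9667.80252 grain

9667.80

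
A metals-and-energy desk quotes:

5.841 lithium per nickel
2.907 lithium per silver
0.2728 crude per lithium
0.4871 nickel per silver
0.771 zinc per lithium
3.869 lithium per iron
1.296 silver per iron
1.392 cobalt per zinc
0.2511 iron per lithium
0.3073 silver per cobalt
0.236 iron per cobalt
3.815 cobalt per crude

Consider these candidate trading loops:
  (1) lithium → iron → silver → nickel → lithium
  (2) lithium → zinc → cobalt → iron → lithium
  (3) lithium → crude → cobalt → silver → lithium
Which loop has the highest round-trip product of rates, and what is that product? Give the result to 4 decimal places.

0.9800

(1) 0.2511 × 1.296 × 0.4871 × 5.841 = 0.92589
(2) 0.771 × 1.392 × 0.236 × 3.869 = 0.97995
(3) 0.2728 × 3.815 × 0.3073 × 2.907 = 0.92971
Highest is cycle (2) at 0.9800 (≤1, no arbitrage).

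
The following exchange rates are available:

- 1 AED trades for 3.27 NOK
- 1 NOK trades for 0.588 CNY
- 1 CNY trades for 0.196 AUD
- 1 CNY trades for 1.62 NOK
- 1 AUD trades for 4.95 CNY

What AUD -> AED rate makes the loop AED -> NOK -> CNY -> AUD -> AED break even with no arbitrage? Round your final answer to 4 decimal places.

Known legs of the cycle: 3.27 × 0.588 × 0.196 = 0.37686096
For no arbitrage the full-cycle product must be 1, so the missing rate is 1 / 0.37686096 ≈ 2.653499.

2.6535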